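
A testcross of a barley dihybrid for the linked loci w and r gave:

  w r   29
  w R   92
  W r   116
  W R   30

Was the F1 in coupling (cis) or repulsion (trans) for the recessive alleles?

trans

The two most frequent classes are W r (116) and w R (92); these are the parental (non-recombinant) types.
So the F1 carried W r on one chromosome and w R on the other — the recessive alleles are on opposite chromosomes (trans / repulsion).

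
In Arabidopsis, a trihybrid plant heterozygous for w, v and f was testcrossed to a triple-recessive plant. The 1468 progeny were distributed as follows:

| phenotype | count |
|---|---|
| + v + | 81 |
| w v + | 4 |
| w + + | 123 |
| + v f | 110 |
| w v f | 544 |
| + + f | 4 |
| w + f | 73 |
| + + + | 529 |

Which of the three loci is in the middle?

The two most frequent reciprocal classes, + + + and w v f, are the parental types, so the F1 was + + + / w v f.
The two rarest classes, + + f and w v +, are the double crossovers. Comparing them with the parentals, only the f allele has switched, so f is the middle locus and the order is v – f – w.

f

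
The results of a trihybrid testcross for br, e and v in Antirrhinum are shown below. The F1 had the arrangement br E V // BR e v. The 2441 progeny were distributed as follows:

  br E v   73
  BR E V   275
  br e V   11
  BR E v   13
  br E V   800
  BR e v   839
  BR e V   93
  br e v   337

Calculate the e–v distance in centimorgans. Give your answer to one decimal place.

7.8 centimorgans

The two rarest classes, br e V and BR E v, are the double crossovers. Comparing them with the parentals, only the e allele has switched, so e is the middle locus and the order is v – e – br.
Crossovers in the v–e interval produce the single-crossover classes br E v and BR e V (73 + 93 = 166) plus the double crossovers (24).
RF(v–e) = (166 + 24) / 2441 = 190/2441 = 0.0778 → 7.8 centimorgans.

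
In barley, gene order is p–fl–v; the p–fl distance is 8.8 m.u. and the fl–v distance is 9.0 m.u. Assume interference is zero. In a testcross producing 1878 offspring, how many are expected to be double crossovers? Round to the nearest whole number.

15

Map distances give recombination frequencies of 0.088 and 0.090 for the two intervals.
With no interference, expected double-crossover frequency = 0.088 × 0.090 = 0.00792.
Expected number = 0.00792 × 1878 = 14.87 ≈ 15.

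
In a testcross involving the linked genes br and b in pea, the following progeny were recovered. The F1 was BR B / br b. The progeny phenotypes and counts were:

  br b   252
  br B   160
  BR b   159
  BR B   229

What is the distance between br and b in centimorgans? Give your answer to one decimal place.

39.9 centimorgans

The recombinant classes are BR b and br B: 159 + 160 = 319.
Recombination frequency = 319/800 = 0.3987 ≈ 39.9%, i.e. 39.9 centimorgans.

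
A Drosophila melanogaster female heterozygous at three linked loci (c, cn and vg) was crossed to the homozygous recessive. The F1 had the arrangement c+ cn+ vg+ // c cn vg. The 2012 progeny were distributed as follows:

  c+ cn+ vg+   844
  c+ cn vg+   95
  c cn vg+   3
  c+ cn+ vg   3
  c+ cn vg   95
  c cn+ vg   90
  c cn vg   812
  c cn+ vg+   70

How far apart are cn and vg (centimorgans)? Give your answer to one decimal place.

9.5 centimorgans

The two rarest classes, c+ cn+ vg and c cn vg+, are the double crossovers. Comparing them with the parentals, only the vg allele has switched, so vg is the middle locus and the order is c – vg – cn.
Crossovers in the vg–cn interval produce the single-crossover classes c+ cn vg+ and c cn+ vg (95 + 90 = 185) plus the double crossovers (6).
RF(vg–cn) = (185 + 6) / 2012 = 191/2012 = 0.0949 → 9.5 centimorgans.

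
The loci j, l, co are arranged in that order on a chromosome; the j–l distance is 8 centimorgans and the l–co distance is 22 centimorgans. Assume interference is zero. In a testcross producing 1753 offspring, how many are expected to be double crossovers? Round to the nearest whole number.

31

Map distances give recombination frequencies of 0.080 and 0.220 for the two intervals.
With no interference, expected double-crossover frequency = 0.080 × 0.220 = 0.01760.
Expected number = 0.01760 × 1753 = 30.85 ≈ 31.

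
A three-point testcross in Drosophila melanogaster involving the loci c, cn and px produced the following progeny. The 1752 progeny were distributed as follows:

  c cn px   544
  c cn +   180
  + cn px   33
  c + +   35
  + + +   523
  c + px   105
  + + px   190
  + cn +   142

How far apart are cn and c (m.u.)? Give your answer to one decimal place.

The two most frequent reciprocal classes, c cn px and + + +, are the parental types, so the F1 was c cn px / + + +.
The two rarest classes, + cn px and c + +, are the double crossovers. Comparing them with the parentals, only the c allele has switched, so c is the middle locus and the order is cn – c – px.
Crossovers in the cn–c interval produce the single-crossover classes c + px and + cn + (105 + 142 = 247) plus the double crossovers (68).
RF(cn–c) = (247 + 68) / 1752 = 315/1752 = 0.1798 → 18.0 m.u.

18.0 m.u.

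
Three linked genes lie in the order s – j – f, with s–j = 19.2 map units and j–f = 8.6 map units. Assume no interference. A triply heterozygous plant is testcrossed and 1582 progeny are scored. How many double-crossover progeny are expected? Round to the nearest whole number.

26

Map distances give recombination frequencies of 0.192 and 0.086 for the two intervals.
With no interference, expected double-crossover frequency = 0.192 × 0.086 = 0.01651.
Expected number = 0.01651 × 1582 = 26.12 ≈ 26.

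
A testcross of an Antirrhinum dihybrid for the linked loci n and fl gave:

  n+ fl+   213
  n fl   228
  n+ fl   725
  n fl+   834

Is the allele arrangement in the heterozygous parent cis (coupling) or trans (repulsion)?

trans

The two most frequent classes are n+ fl (725) and n fl+ (834); these are the parental (non-recombinant) types.
So the F1 carried n+ fl on one chromosome and n fl+ on the other — the recessive alleles are on opposite chromosomes (trans / repulsion).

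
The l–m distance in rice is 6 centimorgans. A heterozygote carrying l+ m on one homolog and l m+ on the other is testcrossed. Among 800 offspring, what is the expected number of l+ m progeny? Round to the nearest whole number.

376

A map distance of 6 centimorgans corresponds to a recombination frequency of 0.060.
The F1 is l+ m / l m+, so l+ m is a parental gamete class with expected frequency (1 − r)/2 = 0.940/2 = 0.4700.
Expected number = 0.4700 × 800 = 376.00 ≈ 376.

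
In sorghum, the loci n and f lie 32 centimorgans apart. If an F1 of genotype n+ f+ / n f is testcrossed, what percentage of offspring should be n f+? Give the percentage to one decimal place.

16.0%

A map distance of 32 centimorgans corresponds to a recombination frequency of 0.320.
The F1 is n+ f+ / n f, so n f+ is a recombinant gamete class with expected frequency r/2 = 0.320/2 = 0.1600.
That is 0.1600 = 16.0% of the progeny.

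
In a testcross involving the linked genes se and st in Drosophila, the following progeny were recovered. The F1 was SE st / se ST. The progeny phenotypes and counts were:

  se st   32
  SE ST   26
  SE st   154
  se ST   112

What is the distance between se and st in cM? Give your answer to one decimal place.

17.9 cM

The recombinant classes are SE ST and se st: 26 + 32 = 58.
Recombination frequency = 58/324 = 0.1790 ≈ 17.9%, i.e. 17.9 cM.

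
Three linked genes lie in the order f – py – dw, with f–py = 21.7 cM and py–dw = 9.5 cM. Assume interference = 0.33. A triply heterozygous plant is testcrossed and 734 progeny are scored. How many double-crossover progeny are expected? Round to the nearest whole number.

10

Map distances give recombination frequencies of 0.217 and 0.095 for the two intervals.
With interference 0.33 (so coincidence = 0.67), expected double-crossover frequency = 0.217 × 0.095 × 0.67 = 0.01381.
Expected number = 0.01381 × 734 = 10.14 ≈ 10.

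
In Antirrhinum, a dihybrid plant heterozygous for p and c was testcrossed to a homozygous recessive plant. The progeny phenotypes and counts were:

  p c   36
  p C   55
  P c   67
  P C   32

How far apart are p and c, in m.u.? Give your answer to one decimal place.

35.8 m.u.

The two most frequent classes, P c (67) and p C (55), are the parental types, so the F1 was P c / p C.
The recombinant classes are P C and p c: 32 + 36 = 68.
Recombination frequency = 68/190 = 0.3579 ≈ 35.8%, i.e. 35.8 m.u.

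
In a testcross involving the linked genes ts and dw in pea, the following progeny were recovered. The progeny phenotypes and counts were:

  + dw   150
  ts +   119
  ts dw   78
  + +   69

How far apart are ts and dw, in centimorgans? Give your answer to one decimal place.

35.3 centimorgans

The two most frequent classes, + dw (150) and ts + (119), are the parental types, so the F1 was + dw / ts +.
The recombinant classes are + + and ts dw: 69 + 78 = 147.
Recombination frequency = 147/416 = 0.3534 ≈ 35.3%, i.e. 35.3 centimorgans.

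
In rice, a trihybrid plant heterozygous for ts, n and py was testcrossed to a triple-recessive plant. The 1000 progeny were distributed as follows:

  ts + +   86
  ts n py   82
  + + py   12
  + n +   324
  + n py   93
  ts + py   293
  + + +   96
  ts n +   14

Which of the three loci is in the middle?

ts

The two most frequent reciprocal classes, ts + py and + n +, are the parental types, so the F1 was ts + py / + n +.
The two rarest classes, + + py and ts n +, are the double crossovers. Comparing them with the parentals, only the ts allele has switched, so ts is the middle locus and the order is py – ts – n.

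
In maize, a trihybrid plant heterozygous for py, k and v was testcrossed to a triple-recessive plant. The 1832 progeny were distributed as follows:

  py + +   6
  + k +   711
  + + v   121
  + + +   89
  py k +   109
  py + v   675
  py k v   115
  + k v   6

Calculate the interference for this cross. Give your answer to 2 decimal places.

0.58

The two most frequent reciprocal classes, + k + and py + v, are the parental types, so the F1 was + k + / py + v.
The two rarest classes, + k v and py + +, are the double crossovers. Comparing them with the parentals, only the v allele has switched, so v is the middle locus and the order is k – v – py.
k–v: (204 + 12)/1832 = 0.1179; v–py: (230 + 12)/1832 = 0.1321.
Expected DCO frequency = 0.1179 × 0.1321 ≈ 0.01557; observed = 12/1832 ≈ 0.00655.
Coefficient of coincidence = 0.00655/0.01557 ≈ 0.42; interference = 1 − 0.42 = 0.58.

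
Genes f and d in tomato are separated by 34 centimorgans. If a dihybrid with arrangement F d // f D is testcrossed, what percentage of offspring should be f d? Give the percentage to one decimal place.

A map distance of 34 centimorgans corresponds to a recombination frequency of 0.340.
The F1 is F d / f D, so f d is a recombinant gamete class with expected frequency r/2 = 0.340/2 = 0.1700.
That is 0.1700 = 17.0% of the progeny.

17.0%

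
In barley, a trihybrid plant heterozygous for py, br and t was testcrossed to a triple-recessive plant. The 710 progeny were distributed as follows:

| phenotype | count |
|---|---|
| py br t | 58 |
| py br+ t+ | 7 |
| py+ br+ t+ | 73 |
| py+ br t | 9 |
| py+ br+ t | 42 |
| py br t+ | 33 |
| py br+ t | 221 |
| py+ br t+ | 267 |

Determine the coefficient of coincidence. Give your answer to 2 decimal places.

0.85

The two most frequent reciprocal classes, py+ br t+ and py br+ t, are the parental types, so the F1 was py+ br t+ / py br+ t.
The two rarest classes, py+ br t and py br+ t+, are the double crossovers. Comparing them with the parentals, only the t allele has switched, so t is the middle locus and the order is py – t – br.
py–t: (75 + 16)/710 = 0.1282; t–br: (131 + 16)/710 = 0.2070.
Expected DCO frequency = 0.1282 × 0.2070 ≈ 0.02654; observed = 16/710 ≈ 0.02254.
Coefficient of coincidence = 0.02254/0.02654 ≈ 0.85.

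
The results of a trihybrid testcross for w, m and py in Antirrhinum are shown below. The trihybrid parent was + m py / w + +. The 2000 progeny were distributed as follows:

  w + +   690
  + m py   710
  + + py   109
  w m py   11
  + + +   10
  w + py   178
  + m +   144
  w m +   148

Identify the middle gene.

The two rarest classes, w m py and + + +, are the double crossovers. Comparing them with the parentals, only the w allele has switched, so w is the middle locus and the order is py – w – m.

w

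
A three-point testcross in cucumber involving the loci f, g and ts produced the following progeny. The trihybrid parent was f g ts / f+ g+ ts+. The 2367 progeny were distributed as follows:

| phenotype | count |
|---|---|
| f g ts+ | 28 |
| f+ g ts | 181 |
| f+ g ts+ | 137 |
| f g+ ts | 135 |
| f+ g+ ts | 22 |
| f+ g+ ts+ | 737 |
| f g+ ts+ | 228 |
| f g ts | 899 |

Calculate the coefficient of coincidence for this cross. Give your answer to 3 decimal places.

The two rarest classes, f g ts+ and f+ g+ ts, are the double crossovers. Comparing them with the parentals, only the ts allele has switched, so ts is the middle locus and the order is f – ts – g.
f–ts: (409 + 50)/2367 = 0.1939; ts–g: (272 + 50)/2367 = 0.1360.
Expected DCO frequency = 0.1939 × 0.1360 ≈ 0.02637; observed = 50/2367 ≈ 0.02112.
Coefficient of coincidence = 0.02112/0.02637 ≈ 0.801.

0.801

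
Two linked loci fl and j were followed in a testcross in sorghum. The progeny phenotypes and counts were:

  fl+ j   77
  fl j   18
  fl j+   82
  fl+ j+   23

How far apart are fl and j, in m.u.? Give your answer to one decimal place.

20.5 m.u.

The two most frequent classes, fl+ j (77) and fl j+ (82), are the parental types, so the F1 was fl+ j / fl j+.
The recombinant classes are fl+ j+ and fl j: 23 + 18 = 41.
Recombination frequency = 41/200 = 0.2050 ≈ 20.5%, i.e. 20.5 m.u.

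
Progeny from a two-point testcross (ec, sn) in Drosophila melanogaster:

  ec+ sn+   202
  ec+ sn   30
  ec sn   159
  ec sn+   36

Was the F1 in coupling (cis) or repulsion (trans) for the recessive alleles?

cis

The two most frequent classes are ec+ sn+ (202) and ec sn (159); these are the parental (non-recombinant) types.
So the F1 carried ec+ sn+ on one chromosome and ec sn on the other — the recessive alleles are on the same chromosome (cis / coupling).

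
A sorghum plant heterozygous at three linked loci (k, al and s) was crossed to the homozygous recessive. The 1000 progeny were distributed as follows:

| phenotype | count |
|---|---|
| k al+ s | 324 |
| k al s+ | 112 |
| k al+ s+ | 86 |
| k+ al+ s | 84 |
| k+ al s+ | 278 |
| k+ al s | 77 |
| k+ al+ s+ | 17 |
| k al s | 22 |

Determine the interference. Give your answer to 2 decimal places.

The two most frequent reciprocal classes, k al+ s and k+ al s+, are the parental types, so the F1 was k al+ s / k+ al s+.
The two rarest classes, k al s and k+ al+ s+, are the double crossovers. Comparing them with the parentals, only the al allele has switched, so al is the middle locus and the order is k – al – s.
k–al: (196 + 39)/1000 = 0.2350; al–s: (163 + 39)/1000 = 0.2020.
Expected DCO frequency = 0.2350 × 0.2020 ≈ 0.04747; observed = 39/1000 ≈ 0.03900.
Coefficient of coincidence = 0.03900/0.04747 ≈ 0.82; interference = 1 − 0.82 = 0.18.

0.18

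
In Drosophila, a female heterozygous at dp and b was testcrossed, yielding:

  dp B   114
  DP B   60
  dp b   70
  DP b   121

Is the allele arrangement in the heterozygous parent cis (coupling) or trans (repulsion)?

trans

The two most frequent classes are DP b (121) and dp B (114); these are the parental (non-recombinant) types.
So the F1 carried DP b on one chromosome and dp B on the other — the recessive alleles are on opposite chromosomes (trans / repulsion).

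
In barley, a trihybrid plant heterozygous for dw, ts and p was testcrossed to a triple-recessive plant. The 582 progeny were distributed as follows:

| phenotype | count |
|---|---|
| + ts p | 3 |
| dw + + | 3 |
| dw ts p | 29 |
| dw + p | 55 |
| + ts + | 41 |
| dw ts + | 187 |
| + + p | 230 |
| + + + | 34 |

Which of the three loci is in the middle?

ts

The two most frequent reciprocal classes, + + p and dw ts +, are the parental types, so the F1 was + + p / dw ts +.
The two rarest classes, + ts p and dw + +, are the double crossovers. Comparing them with the parentals, only the ts allele has switched, so ts is the middle locus and the order is p – ts – dw.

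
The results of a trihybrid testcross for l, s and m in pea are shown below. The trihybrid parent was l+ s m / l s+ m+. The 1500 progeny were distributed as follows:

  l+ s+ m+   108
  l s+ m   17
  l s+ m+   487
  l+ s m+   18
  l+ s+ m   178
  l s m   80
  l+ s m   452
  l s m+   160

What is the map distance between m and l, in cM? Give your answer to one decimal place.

The two rarest classes, l+ s m+ and l s+ m, are the double crossovers. Comparing them with the parentals, only the m allele has switched, so m is the middle locus and the order is l – m – s.
Crossovers in the l–m interval produce the single-crossover classes l s m and l+ s+ m+ (80 + 108 = 188) plus the double crossovers (35).
RF(l–m) = (188 + 35) / 1500 = 223/1500 = 0.1487 → 14.9 cM.

14.9 cM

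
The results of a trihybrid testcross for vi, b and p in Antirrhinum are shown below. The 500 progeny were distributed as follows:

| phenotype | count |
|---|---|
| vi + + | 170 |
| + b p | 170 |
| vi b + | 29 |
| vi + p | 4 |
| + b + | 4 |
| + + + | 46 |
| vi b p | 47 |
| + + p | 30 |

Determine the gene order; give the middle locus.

The two most frequent reciprocal classes, + b p and vi + +, are the parental types, so the F1 was + b p / vi + +.
The two rarest classes, + b + and vi + p, are the double crossovers. Comparing them with the parentals, only the p allele has switched, so p is the middle locus and the order is vi – p – b.

p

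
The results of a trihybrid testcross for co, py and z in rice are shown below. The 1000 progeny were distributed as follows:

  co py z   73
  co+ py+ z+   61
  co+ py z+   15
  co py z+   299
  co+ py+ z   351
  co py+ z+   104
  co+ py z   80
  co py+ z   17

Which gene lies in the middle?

The two most frequent reciprocal classes, co py z+ and co+ py+ z, are the parental types, so the F1 was co py z+ / co+ py+ z.
The two rarest classes, co+ py z+ and co py+ z, are the double crossovers. Comparing them with the parentals, only the co allele has switched, so co is the middle locus and the order is z – co – py.

co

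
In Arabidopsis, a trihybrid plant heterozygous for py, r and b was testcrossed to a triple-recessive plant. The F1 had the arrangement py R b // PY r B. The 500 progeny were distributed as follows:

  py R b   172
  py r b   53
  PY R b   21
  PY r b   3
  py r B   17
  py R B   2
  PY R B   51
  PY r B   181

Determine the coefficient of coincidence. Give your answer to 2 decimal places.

0.53

The two rarest classes, py R B and PY r b, are the double crossovers. Comparing them with the parentals, only the b allele has switched, so b is the middle locus and the order is py – b – r.
py–b: (38 + 5)/500 = 0.0860; b–r: (104 + 5)/500 = 0.2180.
Expected DCO frequency = 0.0860 × 0.2180 ≈ 0.01875; observed = 5/500 ≈ 0.01000.
Coefficient of coincidence = 0.01000/0.01875 ≈ 0.53.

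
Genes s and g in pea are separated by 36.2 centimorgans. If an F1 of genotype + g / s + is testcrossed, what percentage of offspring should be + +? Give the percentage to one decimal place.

A map distance of 36.2 centimorgans corresponds to a recombination frequency of 0.362.
The F1 is + g / s +, so + + is a recombinant gamete class with expected frequency r/2 = 0.362/2 = 0.1810.
That is 0.1810 = 18.1% of the progeny.

18.1%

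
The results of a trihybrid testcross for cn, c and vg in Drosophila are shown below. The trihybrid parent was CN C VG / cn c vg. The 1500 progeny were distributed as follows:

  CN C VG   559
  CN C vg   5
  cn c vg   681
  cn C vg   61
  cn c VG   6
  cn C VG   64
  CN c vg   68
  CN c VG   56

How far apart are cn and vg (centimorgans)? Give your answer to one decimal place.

9.5 centimorgans

The two rarest classes, CN C vg and cn c VG, are the double crossovers. Comparing them with the parentals, only the vg allele has switched, so vg is the middle locus and the order is cn – vg – c.
Crossovers in the cn–vg interval produce the single-crossover classes cn C VG and CN c vg (64 + 68 = 132) plus the double crossovers (11).
RF(cn–vg) = (132 + 11) / 1500 = 143/1500 = 0.0953 → 9.5 centimorgans.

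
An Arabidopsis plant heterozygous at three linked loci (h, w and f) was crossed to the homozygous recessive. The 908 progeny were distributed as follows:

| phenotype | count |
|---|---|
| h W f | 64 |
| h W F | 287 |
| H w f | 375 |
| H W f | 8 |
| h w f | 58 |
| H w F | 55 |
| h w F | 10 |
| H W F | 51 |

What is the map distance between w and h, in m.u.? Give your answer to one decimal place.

The two most frequent reciprocal classes, h W F and H w f, are the parental types, so the F1 was h W F / H w f.
The two rarest classes, h w F and H W f, are the double crossovers. Comparing them with the parentals, only the w allele has switched, so w is the middle locus and the order is f – w – h.
Crossovers in the w–h interval produce the single-crossover classes H W F and h w f (51 + 58 = 109) plus the double crossovers (18).
RF(w–h) = (109 + 18) / 908 = 127/908 = 0.1399 → 14.0 m.u.

14.0 m.u.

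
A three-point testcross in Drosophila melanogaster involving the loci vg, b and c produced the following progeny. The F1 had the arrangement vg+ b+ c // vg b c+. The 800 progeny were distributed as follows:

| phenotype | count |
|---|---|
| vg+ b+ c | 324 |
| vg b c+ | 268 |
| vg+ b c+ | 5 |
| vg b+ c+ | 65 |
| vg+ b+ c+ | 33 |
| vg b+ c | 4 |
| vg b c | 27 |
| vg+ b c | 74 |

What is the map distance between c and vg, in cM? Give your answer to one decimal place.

The two rarest classes, vg b+ c and vg+ b c+, are the double crossovers. Comparing them with the parentals, only the vg allele has switched, so vg is the middle locus and the order is b – vg – c.
Crossovers in the vg–c interval produce the single-crossover classes vg+ b+ c+ and vg b c (33 + 27 = 60) plus the double crossovers (9).
RF(vg–c) = (60 + 9) / 800 = 69/800 = 0.0862 → 8.6 cM.

8.6 cM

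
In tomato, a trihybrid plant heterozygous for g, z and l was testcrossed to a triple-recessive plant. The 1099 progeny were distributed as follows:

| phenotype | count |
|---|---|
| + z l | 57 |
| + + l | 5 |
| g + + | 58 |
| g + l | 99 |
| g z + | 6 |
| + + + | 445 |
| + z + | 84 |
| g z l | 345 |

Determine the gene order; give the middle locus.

The two most frequent reciprocal classes, g z l and + + +, are the parental types, so the F1 was g z l / + + +.
The two rarest classes, g z + and + + l, are the double crossovers. Comparing them with the parentals, only the l allele has switched, so l is the middle locus and the order is z – l – g.

l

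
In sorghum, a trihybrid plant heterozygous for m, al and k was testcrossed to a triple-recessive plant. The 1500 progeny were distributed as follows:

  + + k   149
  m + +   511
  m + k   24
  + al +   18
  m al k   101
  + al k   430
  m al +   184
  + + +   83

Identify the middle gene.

k

The two most frequent reciprocal classes, m + + and + al k, are the parental types, so the F1 was m + + / + al k.
The two rarest classes, m + k and + al +, are the double crossovers. Comparing them with the parentals, only the k allele has switched, so k is the middle locus and the order is al – k – m.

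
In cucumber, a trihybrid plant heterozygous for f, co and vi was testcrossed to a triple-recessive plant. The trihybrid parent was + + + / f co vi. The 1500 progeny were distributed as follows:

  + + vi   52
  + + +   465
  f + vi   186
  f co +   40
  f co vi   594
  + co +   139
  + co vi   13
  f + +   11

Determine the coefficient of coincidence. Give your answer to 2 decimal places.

The two rarest classes, f + + and + co vi, are the double crossovers. Comparing them with the parentals, only the f allele has switched, so f is the middle locus and the order is vi – f – co.
vi–f: (92 + 24)/1500 = 0.0773; f–co: (325 + 24)/1500 = 0.2327.
Expected DCO frequency = 0.0773 × 0.2327 ≈ 0.01799; observed = 24/1500 ≈ 0.01600.
Coefficient of coincidence = 0.01600/0.01799 ≈ 0.89.

0.89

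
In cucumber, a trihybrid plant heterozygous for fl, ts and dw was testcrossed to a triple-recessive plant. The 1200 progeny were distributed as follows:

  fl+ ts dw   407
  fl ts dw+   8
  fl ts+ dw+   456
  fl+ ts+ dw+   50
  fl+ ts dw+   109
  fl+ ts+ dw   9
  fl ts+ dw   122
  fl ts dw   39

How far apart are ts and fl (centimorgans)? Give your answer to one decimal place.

The two most frequent reciprocal classes, fl+ ts dw and fl ts+ dw+, are the parental types, so the F1 was fl+ ts dw / fl ts+ dw+.
The two rarest classes, fl+ ts+ dw and fl ts dw+, are the double crossovers. Comparing them with the parentals, only the ts allele has switched, so ts is the middle locus and the order is fl – ts – dw.
Crossovers in the fl–ts interval produce the single-crossover classes fl ts dw and fl+ ts+ dw+ (39 + 50 = 89) plus the double crossovers (17).
RF(fl–ts) = (89 + 17) / 1200 = 106/1200 = 0.0883 → 8.8 centimorgans.

8.8 centimorgans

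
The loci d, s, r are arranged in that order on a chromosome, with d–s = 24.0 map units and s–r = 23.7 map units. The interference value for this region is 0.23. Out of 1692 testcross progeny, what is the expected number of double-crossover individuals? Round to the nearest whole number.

Map distances give recombination frequencies of 0.240 and 0.237 for the two intervals.
With interference 0.23 (so coincidence = 0.77), expected double-crossover frequency = 0.240 × 0.237 × 0.77 = 0.04380.
Expected number = 0.04380 × 1692 = 74.11 ≈ 74.

74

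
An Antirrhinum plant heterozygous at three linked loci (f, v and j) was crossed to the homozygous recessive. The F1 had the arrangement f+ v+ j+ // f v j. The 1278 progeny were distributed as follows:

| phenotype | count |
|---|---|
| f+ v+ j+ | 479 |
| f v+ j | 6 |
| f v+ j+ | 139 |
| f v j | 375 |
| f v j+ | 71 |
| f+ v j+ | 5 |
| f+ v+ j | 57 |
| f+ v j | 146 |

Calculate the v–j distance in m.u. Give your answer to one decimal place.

The two rarest classes, f+ v j+ and f v+ j, are the double crossovers. Comparing them with the parentals, only the v allele has switched, so v is the middle locus and the order is j – v – f.
Crossovers in the j–v interval produce the single-crossover classes f+ v+ j and f v j+ (57 + 71 = 128) plus the double crossovers (11).
RF(j–v) = (128 + 11) / 1278 = 139/1278 = 0.1088 → 10.9 m.u.

10.9 m.u.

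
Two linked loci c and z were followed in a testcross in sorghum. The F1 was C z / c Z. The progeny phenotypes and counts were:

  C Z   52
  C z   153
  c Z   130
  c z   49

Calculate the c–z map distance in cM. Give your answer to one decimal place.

26.3 cM

The recombinant classes are C Z and c z: 52 + 49 = 101.
Recombination frequency = 101/384 = 0.2630 ≈ 26.3%, i.e. 26.3 cM.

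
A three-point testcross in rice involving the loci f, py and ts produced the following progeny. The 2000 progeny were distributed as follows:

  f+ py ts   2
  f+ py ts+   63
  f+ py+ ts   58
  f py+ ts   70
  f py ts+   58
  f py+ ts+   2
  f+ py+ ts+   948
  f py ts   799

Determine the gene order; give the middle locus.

f

The two most frequent reciprocal classes, f py ts and f+ py+ ts+, are the parental types, so the F1 was f py ts / f+ py+ ts+.
The two rarest classes, f+ py ts and f py+ ts+, are the double crossovers. Comparing them with the parentals, only the f allele has switched, so f is the middle locus and the order is ts – f – py.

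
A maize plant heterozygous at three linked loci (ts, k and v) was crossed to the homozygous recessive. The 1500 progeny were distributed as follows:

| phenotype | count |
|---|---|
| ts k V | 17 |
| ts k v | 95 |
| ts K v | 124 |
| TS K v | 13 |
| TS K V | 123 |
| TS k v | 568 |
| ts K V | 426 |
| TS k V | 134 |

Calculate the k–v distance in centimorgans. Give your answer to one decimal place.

19.2 centimorgans

The two most frequent reciprocal classes, TS k v and ts K V, are the parental types, so the F1 was TS k v / ts K V.
The two rarest classes, TS K v and ts k V, are the double crossovers. Comparing them with the parentals, only the k allele has switched, so k is the middle locus and the order is ts – k – v.
Crossovers in the k–v interval produce the single-crossover classes TS k V and ts K v (134 + 124 = 258) plus the double crossovers (30).
RF(k–v) = (258 + 30) / 1500 = 288/1500 = 0.1920 → 19.2 centimorgans.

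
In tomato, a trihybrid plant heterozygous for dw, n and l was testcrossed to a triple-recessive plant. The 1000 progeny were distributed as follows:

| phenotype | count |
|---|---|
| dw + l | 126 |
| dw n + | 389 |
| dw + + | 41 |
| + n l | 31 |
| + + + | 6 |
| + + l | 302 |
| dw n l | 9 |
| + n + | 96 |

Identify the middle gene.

The two most frequent reciprocal classes, + + l and dw n +, are the parental types, so the F1 was + + l / dw n +.
The two rarest classes, + + + and dw n l, are the double crossovers. Comparing them with the parentals, only the l allele has switched, so l is the middle locus and the order is n – l – dw.

l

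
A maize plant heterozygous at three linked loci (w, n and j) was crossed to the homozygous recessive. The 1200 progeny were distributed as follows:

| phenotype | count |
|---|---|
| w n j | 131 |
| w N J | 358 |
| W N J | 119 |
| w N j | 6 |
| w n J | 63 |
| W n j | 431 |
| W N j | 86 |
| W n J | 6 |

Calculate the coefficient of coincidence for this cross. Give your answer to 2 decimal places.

0.34

The two most frequent reciprocal classes, w N J and W n j, are the parental types, so the F1 was w N J / W n j.
The two rarest classes, w N j and W n J, are the double crossovers. Comparing them with the parentals, only the j allele has switched, so j is the middle locus and the order is w – j – n.
w–j: (250 + 12)/1200 = 0.2183; j–n: (149 + 12)/1200 = 0.1342.
Expected DCO frequency = 0.2183 × 0.1342 ≈ 0.02930; observed = 12/1200 ≈ 0.01000.
Coefficient of coincidence = 0.01000/0.02930 ≈ 0.34.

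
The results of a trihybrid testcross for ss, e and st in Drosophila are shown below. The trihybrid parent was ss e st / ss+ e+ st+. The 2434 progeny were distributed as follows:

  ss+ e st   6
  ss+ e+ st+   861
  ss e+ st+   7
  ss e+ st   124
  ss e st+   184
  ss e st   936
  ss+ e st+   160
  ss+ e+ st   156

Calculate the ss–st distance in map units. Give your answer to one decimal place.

The two rarest classes, ss+ e st and ss e+ st+, are the double crossovers. Comparing them with the parentals, only the ss allele has switched, so ss is the middle locus and the order is st – ss – e.
Crossovers in the st–ss interval produce the single-crossover classes ss e st+ and ss+ e+ st (184 + 156 = 340) plus the double crossovers (13).
RF(st–ss) = (340 + 13) / 2434 = 353/2434 = 0.1450 → 14.5 map units.

14.5 map units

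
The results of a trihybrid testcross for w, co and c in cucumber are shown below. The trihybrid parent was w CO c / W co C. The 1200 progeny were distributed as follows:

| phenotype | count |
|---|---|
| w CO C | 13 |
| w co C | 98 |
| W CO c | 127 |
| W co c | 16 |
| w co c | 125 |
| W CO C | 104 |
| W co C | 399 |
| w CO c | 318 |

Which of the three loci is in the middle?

The two rarest classes, w CO C and W co c, are the double crossovers. Comparing them with the parentals, only the c allele has switched, so c is the middle locus and the order is w – c – co.

c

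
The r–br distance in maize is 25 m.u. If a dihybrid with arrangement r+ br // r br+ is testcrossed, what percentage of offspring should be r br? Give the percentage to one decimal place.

A map distance of 25 m.u. corresponds to a recombination frequency of 0.250.
The F1 is r+ br / r br+, so r br is a recombinant gamete class with expected frequency r/2 = 0.250/2 = 0.1250.
That is 0.1250 = 12.5% of the progeny.

12.5%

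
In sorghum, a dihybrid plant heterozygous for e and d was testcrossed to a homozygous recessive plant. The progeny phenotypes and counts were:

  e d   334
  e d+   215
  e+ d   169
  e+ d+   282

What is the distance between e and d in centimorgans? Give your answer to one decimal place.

38.4 centimorgans

The two most frequent classes, e+ d+ (282) and e d (334), are the parental types, so the F1 was e+ d+ / e d.
The recombinant classes are e+ d and e d+: 169 + 215 = 384.
Recombination frequency = 384/1000 = 0.3840 ≈ 38.4%, i.e. 38.4 centimorgans.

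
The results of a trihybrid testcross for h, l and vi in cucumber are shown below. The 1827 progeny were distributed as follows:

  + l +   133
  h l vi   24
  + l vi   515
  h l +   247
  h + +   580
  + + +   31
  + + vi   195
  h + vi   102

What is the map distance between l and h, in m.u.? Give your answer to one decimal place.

The two most frequent reciprocal classes, + l vi and h + +, are the parental types, so the F1 was + l vi / h + +.
The two rarest classes, h l vi and + + +, are the double crossovers. Comparing them with the parentals, only the h allele has switched, so h is the middle locus and the order is vi – h – l.
Crossovers in the h–l interval produce the single-crossover classes + + vi and h l + (195 + 247 = 442) plus the double crossovers (55).
RF(h–l) = (442 + 55) / 1827 = 497/1827 = 0.2720 → 27.2 m.u.

27.2 m.u.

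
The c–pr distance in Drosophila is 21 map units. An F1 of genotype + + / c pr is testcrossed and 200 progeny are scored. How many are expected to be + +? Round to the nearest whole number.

A map distance of 21 map units corresponds to a recombination frequency of 0.210.
The F1 is + + / c pr, so + + is a parental gamete class with expected frequency (1 − r)/2 = 0.790/2 = 0.3950.
Expected number = 0.3950 × 200 = 79.00 ≈ 79.

79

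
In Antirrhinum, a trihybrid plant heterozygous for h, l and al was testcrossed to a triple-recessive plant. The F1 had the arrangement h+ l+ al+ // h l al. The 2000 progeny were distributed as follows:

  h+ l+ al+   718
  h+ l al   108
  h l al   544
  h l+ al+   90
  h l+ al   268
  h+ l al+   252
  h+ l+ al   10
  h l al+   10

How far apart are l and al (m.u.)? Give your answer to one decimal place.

27.0 m.u.

The two rarest classes, h+ l+ al and h l al+, are the double crossovers. Comparing them with the parentals, only the al allele has switched, so al is the middle locus and the order is l – al – h.
Crossovers in the l–al interval produce the single-crossover classes h+ l al+ and h l+ al (252 + 268 = 520) plus the double crossovers (20).
RF(l–al) = (520 + 20) / 2000 = 540/2000 = 0.2700 → 27.0 m.u.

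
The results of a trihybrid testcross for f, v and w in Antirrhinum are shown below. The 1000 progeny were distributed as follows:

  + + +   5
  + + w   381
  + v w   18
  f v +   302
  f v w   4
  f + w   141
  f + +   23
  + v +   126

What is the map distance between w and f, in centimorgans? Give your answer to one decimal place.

27.6 centimorgans

The two most frequent reciprocal classes, + + w and f v +, are the parental types, so the F1 was + + w / f v +.
The two rarest classes, + + + and f v w, are the double crossovers. Comparing them with the parentals, only the w allele has switched, so w is the middle locus and the order is v – w – f.
Crossovers in the w–f interval produce the single-crossover classes f + w and + v + (141 + 126 = 267) plus the double crossovers (9).
RF(w–f) = (267 + 9) / 1000 = 276/1000 = 0.2760 → 27.6 centimorgans.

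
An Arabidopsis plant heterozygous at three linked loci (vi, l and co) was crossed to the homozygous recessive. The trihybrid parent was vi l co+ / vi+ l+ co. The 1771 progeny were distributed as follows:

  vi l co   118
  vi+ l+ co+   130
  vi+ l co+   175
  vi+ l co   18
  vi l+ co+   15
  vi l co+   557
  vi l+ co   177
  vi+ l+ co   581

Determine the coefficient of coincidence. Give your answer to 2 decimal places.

The two rarest classes, vi l+ co+ and vi+ l co, are the double crossovers. Comparing them with the parentals, only the l allele has switched, so l is the middle locus and the order is vi – l – co.
vi–l: (352 + 33)/1771 = 0.2174; l–co: (248 + 33)/1771 = 0.1587.
Expected DCO frequency = 0.2174 × 0.1587 ≈ 0.03450; observed = 33/1771 ≈ 0.01863.
Coefficient of coincidence = 0.01863/0.03450 ≈ 0.54.

0.54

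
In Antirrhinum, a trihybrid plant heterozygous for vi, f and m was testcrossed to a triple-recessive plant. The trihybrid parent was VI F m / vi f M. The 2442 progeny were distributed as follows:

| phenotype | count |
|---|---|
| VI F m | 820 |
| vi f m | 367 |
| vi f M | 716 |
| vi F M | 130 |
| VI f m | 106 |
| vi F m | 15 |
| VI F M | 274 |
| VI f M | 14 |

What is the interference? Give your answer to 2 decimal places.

0.60

The two rarest classes, vi F m and VI f M, are the double crossovers. Comparing them with the parentals, only the vi allele has switched, so vi is the middle locus and the order is f – vi – m.
f–vi: (236 + 29)/2442 = 0.1085; vi–m: (641 + 29)/2442 = 0.2744.
Expected DCO frequency = 0.1085 × 0.2744 ≈ 0.02977; observed = 29/2442 ≈ 0.01188.
Coefficient of coincidence = 0.01188/0.02977 ≈ 0.40; interference = 1 − 0.40 = 0.60.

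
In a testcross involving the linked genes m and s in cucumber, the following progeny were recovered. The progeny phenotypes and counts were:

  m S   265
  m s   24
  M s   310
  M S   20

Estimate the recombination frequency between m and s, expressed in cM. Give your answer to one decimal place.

7.1 cM

The two most frequent classes, M s (310) and m S (265), are the parental types, so the F1 was M s / m S.
The recombinant classes are M S and m s: 20 + 24 = 44.
Recombination frequency = 44/619 = 0.0711 ≈ 7.1%, i.e. 7.1 cM.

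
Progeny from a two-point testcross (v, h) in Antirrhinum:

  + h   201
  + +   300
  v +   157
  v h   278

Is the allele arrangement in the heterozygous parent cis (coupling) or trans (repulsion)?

cis

The two most frequent classes are + + (300) and v h (278); these are the parental (non-recombinant) types.
So the F1 carried + + on one chromosome and v h on the other — the recessive alleles are on the same chromosome (cis / coupling).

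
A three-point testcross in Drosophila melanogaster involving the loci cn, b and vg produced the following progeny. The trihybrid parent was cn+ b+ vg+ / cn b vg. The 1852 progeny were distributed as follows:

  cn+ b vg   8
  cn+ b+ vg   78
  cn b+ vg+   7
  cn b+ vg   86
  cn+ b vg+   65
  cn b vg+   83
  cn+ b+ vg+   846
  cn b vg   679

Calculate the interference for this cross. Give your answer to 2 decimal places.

The two rarest classes, cn b+ vg+ and cn+ b vg, are the double crossovers. Comparing them with the parentals, only the cn allele has switched, so cn is the middle locus and the order is b – cn – vg.
b–cn: (151 + 15)/1852 = 0.0896; cn–vg: (161 + 15)/1852 = 0.0950.
Expected DCO frequency = 0.0896 × 0.0950 ≈ 0.00851; observed = 15/1852 ≈ 0.00810.
Coefficient of coincidence = 0.00810/0.00851 ≈ 0.95; interference = 1 − 0.95 = 0.05.

0.05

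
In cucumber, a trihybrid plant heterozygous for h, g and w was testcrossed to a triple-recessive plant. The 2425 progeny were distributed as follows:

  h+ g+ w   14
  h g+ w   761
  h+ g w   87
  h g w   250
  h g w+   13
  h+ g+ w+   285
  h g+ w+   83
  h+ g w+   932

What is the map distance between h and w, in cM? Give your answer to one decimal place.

The two most frequent reciprocal classes, h g+ w and h+ g w+, are the parental types, so the F1 was h g+ w / h+ g w+.
The two rarest classes, h+ g+ w and h g w+, are the double crossovers. Comparing them with the parentals, only the h allele has switched, so h is the middle locus and the order is w – h – g.
Crossovers in the w–h interval produce the single-crossover classes h g+ w+ and h+ g w (83 + 87 = 170) plus the double crossovers (27).
RF(w–h) = (170 + 27) / 2425 = 197/2425 = 0.0812 → 8.1 cM.

8.1 cM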